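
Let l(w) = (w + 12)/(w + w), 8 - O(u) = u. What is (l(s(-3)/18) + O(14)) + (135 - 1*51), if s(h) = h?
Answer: 85/2 ≈ 42.500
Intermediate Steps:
O(u) = 8 - u
l(w) = (12 + w)/(2*w) (l(w) = (12 + w)/((2*w)) = (12 + w)*(1/(2*w)) = (12 + w)/(2*w))
(l(s(-3)/18) + O(14)) + (135 - 1*51) = ((12 - 3/18)/(2*((-3/18))) + (8 - 1*14)) + (135 - 1*51) = ((12 - 3*1/18)/(2*((-3*1/18))) + (8 - 14)) + (135 - 51) = ((12 - ⅙)/(2*(-⅙)) - 6) + 84 = ((½)*(-6)*(71/6) - 6) + 84 = (-71/2 - 6) + 84 = -83/2 + 84 = 85/2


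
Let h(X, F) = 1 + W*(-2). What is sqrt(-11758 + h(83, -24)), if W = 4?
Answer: I*sqrt(11765) ≈ 108.47*I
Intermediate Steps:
h(X, F) = -7 (h(X, F) = 1 + 4*(-2) = 1 - 8 = -7)
sqrt(-11758 + h(83, -24)) = sqrt(-11758 - 7) = sqrt(-11765) = I*sqrt(11765)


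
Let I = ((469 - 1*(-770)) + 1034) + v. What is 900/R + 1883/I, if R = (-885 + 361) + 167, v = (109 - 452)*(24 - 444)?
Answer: -43675823/17413627 ≈ -2.5081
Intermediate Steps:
v = 144060 (v = -343*(-420) = 144060)
I = 146333 (I = ((469 - 1*(-770)) + 1034) + 144060 = ((469 + 770) + 1034) + 144060 = (1239 + 1034) + 144060 = 2273 + 144060 = 146333)
R = -357 (R = -524 + 167 = -357)
900/R + 1883/I = 900/(-357) + 1883/146333 = 900*(-1/357) + 1883*(1/146333) = -300/119 + 1883/146333 = -43675823/17413627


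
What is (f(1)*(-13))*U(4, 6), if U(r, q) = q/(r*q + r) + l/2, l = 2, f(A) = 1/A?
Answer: -221/14 ≈ -15.786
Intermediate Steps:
f(A) = 1/A
U(r, q) = 1 + q/(r + q*r) (U(r, q) = q/(r*q + r) + 2/2 = q/(q*r + r) + 2*(½) = q/(r + q*r) + 1 = 1 + q/(r + q*r))
(f(1)*(-13))*U(4, 6) = (-13/1)*((6 + 4 + 6*4)/(4*(1 + 6))) = (1*(-13))*((¼)*(6 + 4 + 24)/7) = -13*34/(4*7) = -13*17/14 = -221/14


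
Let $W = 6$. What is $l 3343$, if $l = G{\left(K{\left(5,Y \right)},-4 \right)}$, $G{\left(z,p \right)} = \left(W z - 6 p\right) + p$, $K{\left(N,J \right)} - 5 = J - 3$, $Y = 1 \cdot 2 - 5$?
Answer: $46802$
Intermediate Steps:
$Y = -3$ ($Y = 2 - 5 = -3$)
$K{\left(N,J \right)} = 2 + J$ ($K{\left(N,J \right)} = 5 + \left(J - 3\right) = 5 + \left(-3 + J\right) = 2 + J$)
$G{\left(z,p \right)} = - 5 p + 6 z$ ($G{\left(z,p \right)} = \left(6 z - 6 p\right) + p = \left(- 6 p + 6 z\right) + p = - 5 p + 6 z$)
$l = 14$ ($l = \left(-5\right) \left(-4\right) + 6 \left(2 - 3\right) = 20 + 6 \left(-1\right) = 20 - 6 = 14$)
$l 3343 = 14 \cdot 3343 = 46802$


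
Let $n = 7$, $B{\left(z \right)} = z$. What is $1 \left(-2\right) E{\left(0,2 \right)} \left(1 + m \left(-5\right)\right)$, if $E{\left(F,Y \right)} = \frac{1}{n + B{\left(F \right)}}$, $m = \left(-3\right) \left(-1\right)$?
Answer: $4$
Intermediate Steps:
$m = 3$
$E{\left(F,Y \right)} = \frac{1}{7 + F}$
$1 \left(-2\right) E{\left(0,2 \right)} \left(1 + m \left(-5\right)\right) = \frac{1 \left(-2\right)}{7 + 0} \left(1 + 3 \left(-5\right)\right) = - \frac{2}{7} \left(1 - 15\right) = \left(-2\right) \frac{1}{7} \left(-14\right) = \left(- \frac{2}{7}\right) \left(-14\right) = 4$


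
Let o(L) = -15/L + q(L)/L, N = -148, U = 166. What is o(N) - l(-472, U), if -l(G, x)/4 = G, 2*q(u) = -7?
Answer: -15103/8 ≈ -1887.9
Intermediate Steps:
q(u) = -7/2 (q(u) = (½)*(-7) = -7/2)
l(G, x) = -4*G
o(L) = -37/(2*L) (o(L) = -15/L - 7/(2*L) = -37/(2*L))
o(N) - l(-472, U) = -37/2/(-148) - (-4)*(-472) = -37/2*(-1/148) - 1*1888 = ⅛ - 1888 = -15103/8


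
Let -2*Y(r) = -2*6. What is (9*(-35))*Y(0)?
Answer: -1890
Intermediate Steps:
Y(r) = 6 (Y(r) = -(-1)*6 = -1/2*(-12) = 6)
(9*(-35))*Y(0) = (9*(-35))*6 = -315*6 = -1890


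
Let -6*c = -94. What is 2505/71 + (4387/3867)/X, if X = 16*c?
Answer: 2428478117/68822288 ≈ 35.286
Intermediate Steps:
c = 47/3 (c = -⅙*(-94) = 47/3 ≈ 15.667)
X = 752/3 (X = 16*(47/3) = 752/3 ≈ 250.67)
2505/71 + (4387/3867)/X = 2505/71 + (4387/3867)/(752/3) = 2505*(1/71) + (4387*(1/3867))*(3/752) = 2505/71 + (4387/3867)*(3/752) = 2505/71 + 4387/969328 = 2428478117/68822288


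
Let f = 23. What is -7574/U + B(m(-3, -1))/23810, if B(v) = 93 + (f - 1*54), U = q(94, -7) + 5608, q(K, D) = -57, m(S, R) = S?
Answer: -12856627/9440665 ≈ -1.3618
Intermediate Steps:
U = 5551 (U = -57 + 5608 = 5551)
B(v) = 62 (B(v) = 93 + (23 - 1*54) = 93 + (23 - 54) = 93 - 31 = 62)
-7574/U + B(m(-3, -1))/23810 = -7574/5551 + 62/23810 = -7574*1/5551 + 62*(1/23810) = -1082/793 + 31/11905 = -12856627/9440665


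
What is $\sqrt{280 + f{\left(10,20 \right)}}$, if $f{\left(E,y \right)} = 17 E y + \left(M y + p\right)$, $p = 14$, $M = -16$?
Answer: $\sqrt{3374} \approx 58.086$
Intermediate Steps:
$f{\left(E,y \right)} = 14 - 16 y + 17 E y$ ($f{\left(E,y \right)} = 17 E y - \left(-14 + 16 y\right) = 14 - 16 y + 17 E y$)
$\sqrt{280 + f{\left(10,20 \right)}} = \sqrt{280 + \left(14 - 320 + 17 \cdot 10 \cdot 20\right)} = \sqrt{280 + \left(14 - 320 + 3400\right)} = \sqrt{280 + 3094} = \sqrt{3374}$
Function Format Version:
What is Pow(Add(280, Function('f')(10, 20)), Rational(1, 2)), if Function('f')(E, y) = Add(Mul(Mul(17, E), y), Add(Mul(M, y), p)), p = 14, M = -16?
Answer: Pow(3374, Rational(1, 2)) ≈ 58.086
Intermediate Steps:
Function('f')(E, y) = Add(14, Mul(-16, y), Mul(17, E, y)) (Function('f')(E, y) = Add(Mul(Mul(17, E), y), Add(Mul(-16, y), 14)) = Add(Mul(17, E, y), Add(14, Mul(-16, y))) = Add(14, Mul(-16, y), Mul(17, E, y)))
Pow(Add(280, Function('f')(10, 20)), Rational(1, 2)) = Pow(Add(280, Add(14, Mul(-16, 20), Mul(17, 10, 20))), Rational(1, 2)) = Pow(Add(280, Add(14, -320, 3400)), Rational(1, 2)) = Pow(Add(280, 3094), Rational(1, 2)) = Pow(3374, Rational(1, 2))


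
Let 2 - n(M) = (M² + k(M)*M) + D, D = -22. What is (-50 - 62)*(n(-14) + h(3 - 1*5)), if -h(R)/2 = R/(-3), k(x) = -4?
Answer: 77056/3 ≈ 25685.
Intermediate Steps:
h(R) = 2*R/3 (h(R) = -2*R/(-3) = -2*R*(-1)/3 = -(-2)*R/3 = 2*R/3)
n(M) = 24 - M² + 4*M (n(M) = 2 - ((M² - 4*M) - 22) = 2 - (-22 + M² - 4*M) = 2 + (22 - M² + 4*M) = 24 - M² + 4*M)
(-50 - 62)*(n(-14) + h(3 - 1*5)) = (-50 - 62)*((24 - 1*(-14)² + 4*(-14)) + 2*(3 - 1*5)/3) = -112*((24 - 1*196 - 56) + 2*(3 - 5)/3) = -112*((24 - 196 - 56) + (⅔)*(-2)) = -112*(-228 - 4/3) = -112*(-688/3) = 77056/3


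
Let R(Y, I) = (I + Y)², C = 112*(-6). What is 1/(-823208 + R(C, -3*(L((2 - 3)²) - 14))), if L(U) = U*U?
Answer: -1/422519 ≈ -2.3668e-6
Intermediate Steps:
L(U) = U²
C = -672
1/(-823208 + R(C, -3*(L((2 - 3)²) - 14))) = 1/(-823208 + (-3*(((2 - 3)²)² - 14) - 672)²) = 1/(-823208 + (-3*(((-1)²)² - 14) - 672)²) = 1/(-823208 + (-3*(1² - 14) - 672)²) = 1/(-823208 + (-3*(1 - 14) - 672)²) = 1/(-823208 + (-3*(-13) - 672)²) = 1/(-823208 + (39 - 672)²) = 1/(-823208 + (-633)²) = 1/(-823208 + 400689) = 1/(-422519) = -1/422519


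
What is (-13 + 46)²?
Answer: 1089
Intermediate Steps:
(-13 + 46)² = 33² = 1089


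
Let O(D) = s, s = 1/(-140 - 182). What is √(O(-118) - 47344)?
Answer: I*√4908815618/322 ≈ 217.59*I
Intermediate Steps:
s = -1/322 (s = 1/(-322) = -1/322 ≈ -0.0031056)
O(D) = -1/322
√(O(-118) - 47344) = √(-1/322 - 47344) = √(-15244769/322) = I*√4908815618/322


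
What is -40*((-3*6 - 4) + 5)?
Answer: 680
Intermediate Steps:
-40*((-3*6 - 4) + 5) = -40*((-18 - 4) + 5) = -40*(-22 + 5) = -40*(-17) = 680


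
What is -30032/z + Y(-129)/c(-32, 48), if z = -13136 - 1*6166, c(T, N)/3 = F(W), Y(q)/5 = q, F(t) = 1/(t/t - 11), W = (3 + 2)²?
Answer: 20764666/9651 ≈ 2151.6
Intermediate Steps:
W = 25 (W = 5² = 25)
F(t) = -⅒ (F(t) = 1/(1 - 11) = 1/(-10) = -⅒)
Y(q) = 5*q
c(T, N) = -3/10 (c(T, N) = 3*(-⅒) = -3/10)
z = -19302 (z = -13136 - 6166 = -19302)
-30032/z + Y(-129)/c(-32, 48) = -30032/(-19302) + (5*(-129))/(-3/10) = -30032*(-1/19302) - 645*(-10/3) = 15016/9651 + 2150 = 20764666/9651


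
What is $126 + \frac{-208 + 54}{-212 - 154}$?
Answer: $\frac{23135}{183} \approx 126.42$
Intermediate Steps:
$126 + \frac{-208 + 54}{-212 - 154} = 126 - \frac{154}{-366} = 126 - - \frac{77}{183} = 126 + \frac{77}{183} = \frac{23135}{183}$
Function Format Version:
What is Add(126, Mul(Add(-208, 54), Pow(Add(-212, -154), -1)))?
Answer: Rational(23135, 183) ≈ 126.42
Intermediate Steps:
Add(126, Mul(Add(-208, 54), Pow(Add(-212, -154), -1))) = Add(126, Mul(-154, Pow(-366, -1))) = Add(126, Mul(-154, Rational(-1, 366))) = Add(126, Rational(77, 183)) = Rational(23135, 183)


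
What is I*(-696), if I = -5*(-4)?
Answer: -13920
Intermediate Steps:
I = 20
I*(-696) = 20*(-696) = -13920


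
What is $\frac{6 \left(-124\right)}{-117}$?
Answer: $\frac{248}{39} \approx 6.359$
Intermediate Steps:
$\frac{6 \left(-124\right)}{-117} = \left(-744\right) \left(- \frac{1}{117}\right) = \frac{248}{39}$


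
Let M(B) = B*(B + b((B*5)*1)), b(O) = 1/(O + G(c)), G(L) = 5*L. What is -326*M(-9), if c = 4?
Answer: -663084/25 ≈ -26523.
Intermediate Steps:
b(O) = 1/(20 + O) (b(O) = 1/(O + 5*4) = 1/(O + 20) = 1/(20 + O))
M(B) = B*(B + 1/(20 + 5*B)) (M(B) = B*(B + 1/(20 + (B*5)*1)) = B*(B + 1/(20 + (5*B)*1)) = B*(B + 1/(20 + 5*B)))
-326*M(-9) = -326*(-9)*(1 + 5*(-9)*(4 - 9))/(5*(4 - 9)) = -326*(-9)*(1 + 5*(-9)*(-5))/(5*(-5)) = -326*(-9)*(-1)*(1 + 225)/(5*5) = -326*(-9)*(-1)*226/(5*5) = -326*2034/25 = -663084/25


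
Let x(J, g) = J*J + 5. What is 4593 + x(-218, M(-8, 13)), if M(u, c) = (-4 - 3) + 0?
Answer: 52122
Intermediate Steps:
M(u, c) = -7 (M(u, c) = -7 + 0 = -7)
x(J, g) = 5 + J² (x(J, g) = J² + 5 = 5 + J²)
4593 + x(-218, M(-8, 13)) = 4593 + (5 + (-218)²) = 4593 + (5 + 47524) = 4593 + 47529 = 52122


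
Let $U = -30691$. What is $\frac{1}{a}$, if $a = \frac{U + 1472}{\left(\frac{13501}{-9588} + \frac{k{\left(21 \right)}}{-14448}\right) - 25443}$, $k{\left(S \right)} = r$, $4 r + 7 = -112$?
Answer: $\frac{167845144097}{192744419136} \approx 0.87082$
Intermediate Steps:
$r = - \frac{119}{4}$ ($r = - \frac{7}{4} + \frac{1}{4} \left(-112\right) = - \frac{7}{4} - 28 = - \frac{119}{4} \approx -29.75$)
$k{\left(S \right)} = - \frac{119}{4}$
$a = \frac{192744419136}{167845144097}$ ($a = \frac{-30691 + 1472}{\left(\frac{13501}{-9588} - \frac{119}{4 \left(-14448\right)}\right) - 25443} = - \frac{29219}{\left(13501 \left(- \frac{1}{9588}\right) - - \frac{17}{8256}\right) - 25443} = - \frac{29219}{\left(- \frac{13501}{9588} + \frac{17}{8256}\right) - 25443} = - \frac{29219}{- \frac{9275105}{6596544} - 25443} = - \frac{29219}{- \frac{167845144097}{6596544}} = \left(-29219\right) \left(- \frac{6596544}{167845144097}\right) = \frac{192744419136}{167845144097} \approx 1.1483$)
$\frac{1}{a} = \frac{1}{\frac{192744419136}{167845144097}} = \frac{167845144097}{192744419136}$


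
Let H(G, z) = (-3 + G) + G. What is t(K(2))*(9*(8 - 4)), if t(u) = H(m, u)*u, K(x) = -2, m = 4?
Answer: -360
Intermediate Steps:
H(G, z) = -3 + 2*G
t(u) = 5*u (t(u) = (-3 + 2*4)*u = (-3 + 8)*u = 5*u)
t(K(2))*(9*(8 - 4)) = (5*(-2))*(9*(8 - 4)) = -90*4 = -10*36 = -360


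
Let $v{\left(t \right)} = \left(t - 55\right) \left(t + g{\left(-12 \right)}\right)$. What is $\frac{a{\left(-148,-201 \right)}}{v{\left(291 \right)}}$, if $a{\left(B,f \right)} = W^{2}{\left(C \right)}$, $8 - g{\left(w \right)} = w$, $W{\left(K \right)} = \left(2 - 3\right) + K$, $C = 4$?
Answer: $\frac{9}{73396} \approx 0.00012262$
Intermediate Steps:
$W{\left(K \right)} = -1 + K$
$g{\left(w \right)} = 8 - w$
$v{\left(t \right)} = \left(-55 + t\right) \left(20 + t\right)$ ($v{\left(t \right)} = \left(t - 55\right) \left(t + \left(8 - -12\right)\right) = \left(-55 + t\right) \left(t + \left(8 + 12\right)\right) = \left(-55 + t\right) \left(t + 20\right) = \left(-55 + t\right) \left(20 + t\right)$)
$a{\left(B,f \right)} = 9$ ($a{\left(B,f \right)} = \left(-1 + 4\right)^{2} = 3^{2} = 9$)
$\frac{a{\left(-148,-201 \right)}}{v{\left(291 \right)}} = \frac{9}{-1100 + 291^{2} - 10185} = \frac{9}{-1100 + 84681 - 10185} = \frac{9}{73396}$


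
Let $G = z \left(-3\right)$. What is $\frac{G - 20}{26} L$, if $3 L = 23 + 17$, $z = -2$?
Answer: $- \frac{280}{39} \approx -7.1795$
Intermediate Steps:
$G = 6$ ($G = \left(-2\right) \left(-3\right) = 6$)
$L = \frac{40}{3}$ ($L = \frac{23 + 17}{3} = \frac{1}{3} \cdot 40 = \frac{40}{3} \approx 13.333$)
$\frac{G - 20}{26} L = \frac{6 - 20}{26} \cdot \frac{40}{3} = \frac{1}{26} \left(-14\right) \frac{40}{3} = \left(- \frac{7}{13}\right) \frac{40}{3} = - \frac{280}{39}$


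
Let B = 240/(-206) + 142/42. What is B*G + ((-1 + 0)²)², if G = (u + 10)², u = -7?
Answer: 15100/721 ≈ 20.943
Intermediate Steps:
B = 4793/2163 (B = 240*(-1/206) + 142*(1/42) = -120/103 + 71/21 = 4793/2163 ≈ 2.2159)
G = 9 (G = (-7 + 10)² = 3² = 9)
B*G + ((-1 + 0)²)² = (4793/2163)*9 + ((-1 + 0)²)² = 14379/721 + ((-1)²)² = 14379/721 + 1² = 14379/721 + 1 = 15100/721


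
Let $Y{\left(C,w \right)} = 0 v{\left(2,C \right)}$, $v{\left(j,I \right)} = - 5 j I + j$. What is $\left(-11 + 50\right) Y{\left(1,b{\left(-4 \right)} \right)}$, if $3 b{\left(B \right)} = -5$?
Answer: $0$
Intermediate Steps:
$b{\left(B \right)} = - \frac{5}{3}$ ($b{\left(B \right)} = \frac{1}{3} \left(-5\right) = - \frac{5}{3}$)
$v{\left(j,I \right)} = j - 5 I j$ ($v{\left(j,I \right)} = - 5 I j + j = j - 5 I j$)
$Y{\left(C,w \right)} = 0$ ($Y{\left(C,w \right)} = 0 \cdot 2 \left(1 - 5 C\right) = 0 \left(2 - 10 C\right) = 0$)
$\left(-11 + 50\right) Y{\left(1,b{\left(-4 \right)} \right)} = \left(-11 + 50\right) 0 = 39 \cdot 0 = 0$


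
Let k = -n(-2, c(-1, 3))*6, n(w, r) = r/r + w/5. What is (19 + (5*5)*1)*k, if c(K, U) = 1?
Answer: -792/5 ≈ -158.40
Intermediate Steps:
n(w, r) = 1 + w/5 (n(w, r) = 1 + w*(1/5) = 1 + w/5)
k = -18/5 (k = -(1 + (1/5)*(-2))*6 = -(1 - 2/5)*6 = -1*3/5*6 = -3/5*6 = -18/5 ≈ -3.6000)
(19 + (5*5)*1)*k = (19 + (5*5)*1)*(-18/5) = (19 + 25*1)*(-18/5) = (19 + 25)*(-18/5) = 44*(-18/5) = -792/5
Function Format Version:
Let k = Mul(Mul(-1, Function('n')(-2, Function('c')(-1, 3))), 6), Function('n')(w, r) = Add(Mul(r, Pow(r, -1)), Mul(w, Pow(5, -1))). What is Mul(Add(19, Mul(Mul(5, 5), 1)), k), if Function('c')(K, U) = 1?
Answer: Rational(-792, 5) ≈ -158.40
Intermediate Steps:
Function('n')(w, r) = Add(1, Mul(Rational(1, 5), w)) (Function('n')(w, r) = Add(1, Mul(w, Rational(1, 5))) = Add(1, Mul(Rational(1, 5), w)))
k = Rational(-18, 5) (k = Mul(Mul(-1, Add(1, Mul(Rational(1, 5), -2))), 6) = Mul(Mul(-1, Add(1, Rational(-2, 5))), 6) = Mul(Mul(-1, Rational(3, 5)), 6) = Mul(Rational(-3, 5), 6) = Rational(-18, 5) ≈ -3.6000)
Mul(Add(19, Mul(Mul(5, 5), 1)), k) = Mul(Add(19, Mul(Mul(5, 5), 1)), Rational(-18, 5)) = Mul(Add(19, Mul(25, 1)), Rational(-18, 5)) = Mul(Add(19, 25), Rational(-18, 5)) = Mul(44, Rational(-18, 5)) = Rational(-792, 5)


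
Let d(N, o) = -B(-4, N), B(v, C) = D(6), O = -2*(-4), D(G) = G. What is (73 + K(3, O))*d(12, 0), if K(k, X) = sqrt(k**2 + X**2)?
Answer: -438 - 6*sqrt(73) ≈ -489.26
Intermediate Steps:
O = 8
B(v, C) = 6
d(N, o) = -6 (d(N, o) = -1*6 = -6)
K(k, X) = sqrt(X**2 + k**2)
(73 + K(3, O))*d(12, 0) = (73 + sqrt(8**2 + 3**2))*(-6) = (73 + sqrt(64 + 9))*(-6) = (73 + sqrt(73))*(-6) = -438 - 6*sqrt(73)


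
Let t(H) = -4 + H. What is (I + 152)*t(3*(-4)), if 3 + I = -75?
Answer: -1184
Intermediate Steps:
I = -78 (I = -3 - 75 = -78)
(I + 152)*t(3*(-4)) = (-78 + 152)*(-4 + 3*(-4)) = 74*(-4 - 12) = 74*(-16) = -1184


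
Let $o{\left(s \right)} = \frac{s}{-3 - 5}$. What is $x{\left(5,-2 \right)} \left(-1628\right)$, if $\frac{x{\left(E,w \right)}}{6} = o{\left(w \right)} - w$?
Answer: $-21978$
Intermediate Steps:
$o{\left(s \right)} = - \frac{s}{8}$ ($o{\left(s \right)} = \frac{s}{-8} = - \frac{s}{8}$)
$x{\left(E,w \right)} = - \frac{27 w}{4}$ ($x{\left(E,w \right)} = 6 \left(- \frac{w}{8} - w\right) = 6 \left(- \frac{9 w}{8}\right) = - \frac{27 w}{4}$)
$x{\left(5,-2 \right)} \left(-1628\right) = \left(- \frac{27}{4}\right) \left(-2\right) \left(-1628\right) = \frac{27}{2} \left(-1628\right) = -21978$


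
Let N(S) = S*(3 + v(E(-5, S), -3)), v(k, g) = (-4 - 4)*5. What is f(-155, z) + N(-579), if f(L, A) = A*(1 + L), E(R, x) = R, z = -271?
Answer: 63157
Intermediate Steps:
v(k, g) = -40 (v(k, g) = -8*5 = -40)
N(S) = -37*S (N(S) = S*(3 - 40) = S*(-37) = -37*S)
f(-155, z) + N(-579) = -271*(1 - 155) - 37*(-579) = -271*(-154) + 21423 = 41734 + 21423 = 63157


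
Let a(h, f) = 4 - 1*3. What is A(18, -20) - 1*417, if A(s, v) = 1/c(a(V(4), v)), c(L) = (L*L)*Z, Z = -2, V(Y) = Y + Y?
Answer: -835/2 ≈ -417.50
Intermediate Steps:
V(Y) = 2*Y
a(h, f) = 1 (a(h, f) = 4 - 3 = 1)
c(L) = -2*L² (c(L) = (L*L)*(-2) = L²*(-2) = -2*L²)
A(s, v) = -½ (A(s, v) = 1/(-2*1²) = 1/(-2*1) = 1/(-2) = -½)
A(18, -20) - 1*417 = -½ - 1*417 = -½ - 417 = -835/2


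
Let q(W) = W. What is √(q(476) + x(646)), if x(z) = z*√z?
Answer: √(476 + 646*√646) ≈ 129.98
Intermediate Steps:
x(z) = z^(3/2)
√(q(476) + x(646)) = √(476 + 646^(3/2)) = √(476 + 646*√646)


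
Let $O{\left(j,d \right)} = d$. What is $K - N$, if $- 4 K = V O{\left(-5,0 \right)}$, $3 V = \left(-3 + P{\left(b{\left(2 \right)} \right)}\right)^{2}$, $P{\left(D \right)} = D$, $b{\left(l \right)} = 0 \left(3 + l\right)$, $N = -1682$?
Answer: $1682$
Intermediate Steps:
$b{\left(l \right)} = 0$
$V = 3$ ($V = \frac{\left(-3 + 0\right)^{2}}{3} = \frac{\left(-3\right)^{2}}{3} = \frac{1}{3} \cdot 9 = 3$)
$K = 0$ ($K = - \frac{3 \cdot 0}{4} = \left(- \frac{1}{4}\right) 0 = 0$)
$K - N = 0 - -1682 = 0 + 1682 = 1682$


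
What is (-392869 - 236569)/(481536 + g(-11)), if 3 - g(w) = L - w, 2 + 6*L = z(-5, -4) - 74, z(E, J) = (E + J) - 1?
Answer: -1888314/1444627 ≈ -1.3071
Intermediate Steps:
z(E, J) = -1 + E + J
L = -43/3 (L = -⅓ + ((-1 - 5 - 4) - 74)/6 = -⅓ + (-10 - 74)/6 = -⅓ + (⅙)*(-84) = -⅓ - 14 = -43/3 ≈ -14.333)
g(w) = 52/3 + w (g(w) = 3 - (-43/3 - w) = 3 + (43/3 + w) = 52/3 + w)
(-392869 - 236569)/(481536 + g(-11)) = (-392869 - 236569)/(481536 + (52/3 - 11)) = -629438/(481536 + 19/3) = -629438/1444627/3 = -629438*3/1444627 = -1888314/1444627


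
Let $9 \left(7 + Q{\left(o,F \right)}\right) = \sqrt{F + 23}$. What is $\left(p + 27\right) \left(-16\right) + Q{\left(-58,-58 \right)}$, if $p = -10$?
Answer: $-279 + \frac{i \sqrt{35}}{9} \approx -279.0 + 0.65734 i$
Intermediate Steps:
$Q{\left(o,F \right)} = -7 + \frac{\sqrt{23 + F}}{9}$ ($Q{\left(o,F \right)} = -7 + \frac{\sqrt{F + 23}}{9} = -7 + \frac{\sqrt{23 + F}}{9}$)
$\left(p + 27\right) \left(-16\right) + Q{\left(-58,-58 \right)} = \left(-10 + 27\right) \left(-16\right) - \left(7 - \frac{\sqrt{23 - 58}}{9}\right) = 17 \left(-16\right) - \left(7 - \frac{\sqrt{-35}}{9}\right) = -272 - \left(7 - \frac{i \sqrt{35}}{9}\right) = -279 + \frac{i \sqrt{35}}{9}$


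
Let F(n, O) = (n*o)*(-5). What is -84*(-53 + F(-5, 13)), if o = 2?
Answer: 252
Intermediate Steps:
F(n, O) = -10*n (F(n, O) = (n*2)*(-5) = (2*n)*(-5) = -10*n)
-84*(-53 + F(-5, 13)) = -84*(-53 - 10*(-5)) = -84*(-53 + 50) = -84*(-3) = 252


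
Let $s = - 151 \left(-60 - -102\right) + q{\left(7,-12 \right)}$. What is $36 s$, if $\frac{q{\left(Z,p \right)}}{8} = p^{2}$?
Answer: $-186840$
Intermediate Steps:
$q{\left(Z,p \right)} = 8 p^{2}$
$s = -5190$ ($s = - 151 \left(-60 - -102\right) + 8 \left(-12\right)^{2} = - 151 \left(-60 + 102\right) + 8 \cdot 144 = \left(-151\right) 42 + 1152 = -6342 + 1152 = -5190$)
$36 s = 36 \left(-5190\right) = -186840$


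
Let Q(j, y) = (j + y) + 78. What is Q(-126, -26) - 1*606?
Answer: -680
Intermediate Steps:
Q(j, y) = 78 + j + y
Q(-126, -26) - 1*606 = (78 - 126 - 26) - 1*606 = -74 - 606 = -680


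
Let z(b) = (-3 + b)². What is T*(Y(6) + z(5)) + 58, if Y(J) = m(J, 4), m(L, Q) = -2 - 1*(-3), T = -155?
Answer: -717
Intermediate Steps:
m(L, Q) = 1 (m(L, Q) = -2 + 3 = 1)
Y(J) = 1
T*(Y(6) + z(5)) + 58 = -155*(1 + (-3 + 5)²) + 58 = -155*(1 + 2²) + 58 = -155*(1 + 4) + 58 = -155*5 + 58 = -775 + 58 = -717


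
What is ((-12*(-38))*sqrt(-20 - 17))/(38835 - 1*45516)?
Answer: -152*I*sqrt(37)/2227 ≈ -0.41517*I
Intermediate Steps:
((-12*(-38))*sqrt(-20 - 17))/(38835 - 1*45516) = (456*sqrt(-37))/(38835 - 45516) = (456*(I*sqrt(37)))/(-6681) = (456*I*sqrt(37))*(-1/6681) = -152*I*sqrt(37)/2227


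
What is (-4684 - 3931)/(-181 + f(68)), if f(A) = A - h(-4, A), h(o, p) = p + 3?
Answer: 8615/184 ≈ 46.821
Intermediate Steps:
h(o, p) = 3 + p
f(A) = -3 (f(A) = A - (3 + A) = A + (-3 - A) = -3)
(-4684 - 3931)/(-181 + f(68)) = (-4684 - 3931)/(-181 - 3) = -8615/(-184) = -8615*(-1/184) = 8615/184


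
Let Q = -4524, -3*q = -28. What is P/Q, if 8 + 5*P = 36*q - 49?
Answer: -93/7540 ≈ -0.012334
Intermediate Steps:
q = 28/3 (q = -1/3*(-28) = 28/3 ≈ 9.3333)
P = 279/5 (P = -8/5 + (36*(28/3) - 49)/5 = -8/5 + (336 - 49)/5 = -8/5 + (1/5)*287 = -8/5 + 287/5 = 279/5 ≈ 55.800)
P/Q = (279/5)/(-4524) = (279/5)*(-1/4524) = -93/7540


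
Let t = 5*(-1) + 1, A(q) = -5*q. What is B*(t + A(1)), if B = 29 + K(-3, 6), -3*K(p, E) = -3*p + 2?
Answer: -228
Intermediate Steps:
t = -4 (t = -5 + 1 = -4)
K(p, E) = -⅔ + p (K(p, E) = -(-3*p + 2)/3 = -(2 - 3*p)/3 = -⅔ + p)
B = 76/3 (B = 29 + (-⅔ - 3) = 29 - 11/3 = 76/3 ≈ 25.333)
B*(t + A(1)) = 76*(-4 - 5*1)/3 = 76*(-4 - 5)/3 = (76/3)*(-9) = -228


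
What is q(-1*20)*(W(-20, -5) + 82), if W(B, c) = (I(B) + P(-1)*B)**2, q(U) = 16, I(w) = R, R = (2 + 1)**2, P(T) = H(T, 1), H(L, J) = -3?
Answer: 77488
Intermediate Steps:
P(T) = -3
R = 9 (R = 3**2 = 9)
I(w) = 9
W(B, c) = (9 - 3*B)**2
q(-1*20)*(W(-20, -5) + 82) = 16*(9*(3 - 1*(-20))**2 + 82) = 16*(9*(3 + 20)**2 + 82) = 16*(9*23**2 + 82) = 16*(9*529 + 82) = 16*(4761 + 82) = 16*4843 = 77488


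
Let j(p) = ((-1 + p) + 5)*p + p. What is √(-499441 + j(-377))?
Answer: I*√359197 ≈ 599.33*I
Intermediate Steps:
j(p) = p + p*(4 + p) (j(p) = (4 + p)*p + p = p*(4 + p) + p = p + p*(4 + p))
√(-499441 + j(-377)) = √(-499441 - 377*(5 - 377)) = √(-499441 - 377*(-372)) = √(-499441 + 140244) = √(-359197) = I*√359197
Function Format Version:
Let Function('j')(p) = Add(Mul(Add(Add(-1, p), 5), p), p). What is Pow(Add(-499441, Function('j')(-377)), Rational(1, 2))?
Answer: Mul(I, Pow(359197, Rational(1, 2))) ≈ Mul(599.33, I)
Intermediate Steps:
Function('j')(p) = Add(p, Mul(p, Add(4, p))) (Function('j')(p) = Add(Mul(Add(4, p), p), p) = Add(Mul(p, Add(4, p)), p) = Add(p, Mul(p, Add(4, p))))
Pow(Add(-499441, Function('j')(-377)), Rational(1, 2)) = Pow(Add(-499441, Mul(-377, Add(5, -377))), Rational(1, 2)) = Pow(Add(-499441, Mul(-377, -372)), Rational(1, 2)) = Pow(Add(-499441, 140244), Rational(1, 2)) = Pow(-359197, Rational(1, 2)) = Mul(I, Pow(359197, Rational(1, 2)))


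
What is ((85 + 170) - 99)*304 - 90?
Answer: 47334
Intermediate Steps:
((85 + 170) - 99)*304 - 90 = (255 - 99)*304 - 90 = 156*304 - 90 = 47424 - 90 = 47334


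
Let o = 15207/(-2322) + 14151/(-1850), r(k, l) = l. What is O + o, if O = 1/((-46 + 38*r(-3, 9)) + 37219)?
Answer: -12711636266/895295475 ≈ -14.198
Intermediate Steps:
O = 1/37515 (O = 1/((-46 + 38*9) + 37219) = 1/((-46 + 342) + 37219) = 1/(296 + 37219) = 1/37515 ≈ 2.6656e-5)
o = -5082631/357975 (o = 15207*(-1/2322) + 14151*(-1/1850) = -5069/774 - 14151/1850 = -5082631/357975 ≈ -14.198)
O + o = 1/37515 - 5082631/357975 = -12711636266/895295475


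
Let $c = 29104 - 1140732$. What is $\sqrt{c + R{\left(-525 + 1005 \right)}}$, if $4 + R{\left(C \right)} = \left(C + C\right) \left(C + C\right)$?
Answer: $4 i \sqrt{11877} \approx 435.93 i$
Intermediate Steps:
$c = -1111628$ ($c = 29104 - 1140732 = -1111628$)
$R{\left(C \right)} = -4 + 4 C^{2}$ ($R{\left(C \right)} = -4 + \left(C + C\right) \left(C + C\right) = -4 + 2 C 2 C = -4 + 4 C^{2}$)
$\sqrt{c + R{\left(-525 + 1005 \right)}} = \sqrt{-1111628 - \left(4 - 4 \left(-525 + 1005\right)^{2}\right)} = \sqrt{-1111628 - \left(4 - 4 \cdot 480^{2}\right)} = \sqrt{-1111628 + \left(-4 + 4 \cdot 230400\right)} = \sqrt{-1111628 + \left(-4 + 921600\right)} = \sqrt{-1111628 + 921596} = \sqrt{-190032} = 4 i \sqrt{11877}$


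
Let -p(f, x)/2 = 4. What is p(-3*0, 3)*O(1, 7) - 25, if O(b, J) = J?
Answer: -81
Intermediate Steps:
p(f, x) = -8 (p(f, x) = -2*4 = -8)
p(-3*0, 3)*O(1, 7) - 25 = -8*7 - 25 = -56 - 25 = -81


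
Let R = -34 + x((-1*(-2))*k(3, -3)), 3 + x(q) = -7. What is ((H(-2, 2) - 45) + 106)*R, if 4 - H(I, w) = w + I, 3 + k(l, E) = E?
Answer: -2860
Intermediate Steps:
k(l, E) = -3 + E
H(I, w) = 4 - I - w (H(I, w) = 4 - (w + I) = 4 - (I + w) = 4 + (-I - w) = 4 - I - w)
x(q) = -10 (x(q) = -3 - 7 = -10)
R = -44 (R = -34 - 10 = -44)
((H(-2, 2) - 45) + 106)*R = (((4 - 1*(-2) - 1*2) - 45) + 106)*(-44) = (((4 + 2 - 2) - 45) + 106)*(-44) = ((4 - 45) + 106)*(-44) = (-41 + 106)*(-44) = 65*(-44) = -2860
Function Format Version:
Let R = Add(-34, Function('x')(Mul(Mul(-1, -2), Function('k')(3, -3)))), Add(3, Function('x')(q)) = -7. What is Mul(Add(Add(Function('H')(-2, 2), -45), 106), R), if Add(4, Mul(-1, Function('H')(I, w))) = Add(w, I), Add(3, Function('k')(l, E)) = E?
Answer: -2860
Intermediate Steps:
Function('k')(l, E) = Add(-3, E)
Function('H')(I, w) = Add(4, Mul(-1, I), Mul(-1, w)) (Function('H')(I, w) = Add(4, Mul(-1, Add(w, I))) = Add(4, Mul(-1, Add(I, w))) = Add(4, Add(Mul(-1, I), Mul(-1, w))) = Add(4, Mul(-1, I), Mul(-1, w)))
Function('x')(q) = -10 (Function('x')(q) = Add(-3, -7) = -10)
R = -44 (R = Add(-34, -10) = -44)
Mul(Add(Add(Function('H')(-2, 2), -45), 106), R) = Mul(Add(Add(Add(4, Mul(-1, -2), Mul(-1, 2)), -45), 106), -44) = Mul(Add(Add(Add(4, 2, -2), -45), 106), -44) = Mul(Add(Add(4, -45), 106), -44) = Mul(Add(-41, 106), -44) = Mul(65, -44) = -2860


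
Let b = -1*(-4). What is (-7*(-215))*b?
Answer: 6020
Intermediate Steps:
b = 4
(-7*(-215))*b = -7*(-215)*4 = 1505*4 = 6020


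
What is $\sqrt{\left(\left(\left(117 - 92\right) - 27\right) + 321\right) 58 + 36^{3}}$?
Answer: $\sqrt{65158} \approx 255.26$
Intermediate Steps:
$\sqrt{\left(\left(\left(117 - 92\right) - 27\right) + 321\right) 58 + 36^{3}} = \sqrt{\left(\left(25 - 27\right) + 321\right) 58 + 46656} = \sqrt{\left(-2 + 321\right) 58 + 46656} = \sqrt{319 \cdot 58 + 46656} = \sqrt{18502 + 46656} = \sqrt{65158}$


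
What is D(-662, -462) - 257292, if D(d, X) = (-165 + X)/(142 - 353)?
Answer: -54287985/211 ≈ -2.5729e+5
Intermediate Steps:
D(d, X) = 165/211 - X/211 (D(d, X) = (-165 + X)/(-211) = (-165 + X)*(-1/211) = 165/211 - X/211)
D(-662, -462) - 257292 = (165/211 - 1/211*(-462)) - 257292 = (165/211 + 462/211) - 257292 = 627/211 - 257292 = -54287985/211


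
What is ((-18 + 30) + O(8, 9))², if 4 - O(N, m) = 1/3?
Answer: 2209/9 ≈ 245.44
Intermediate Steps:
O(N, m) = 11/3 (O(N, m) = 4 - 1/3 = 4 - 1*⅓ = 4 - ⅓ = 11/3)
((-18 + 30) + O(8, 9))² = ((-18 + 30) + 11/3)² = (12 + 11/3)² = (47/3)² = 2209/9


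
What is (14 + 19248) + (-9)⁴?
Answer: 25823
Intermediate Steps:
(14 + 19248) + (-9)⁴ = 19262 + 6561 = 25823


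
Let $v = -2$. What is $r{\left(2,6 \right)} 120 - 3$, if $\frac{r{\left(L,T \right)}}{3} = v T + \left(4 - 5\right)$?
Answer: $-4683$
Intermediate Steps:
$r{\left(L,T \right)} = -3 - 6 T$ ($r{\left(L,T \right)} = 3 \left(- 2 T + \left(4 - 5\right)\right) = 3 \left(- 2 T - 1\right) = 3 \left(-1 - 2 T\right) = -3 - 6 T$)
$r{\left(2,6 \right)} 120 - 3 = \left(-3 - 36\right) 120 - 3 = \left(-39\right) 120 - 3 = -4680 - 3 = -4683$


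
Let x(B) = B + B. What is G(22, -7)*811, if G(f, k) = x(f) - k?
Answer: 41361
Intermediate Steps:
x(B) = 2*B
G(f, k) = -k + 2*f (G(f, k) = 2*f - k = -k + 2*f)
G(22, -7)*811 = (-1*(-7) + 2*22)*811 = (7 + 44)*811 = 51*811 = 41361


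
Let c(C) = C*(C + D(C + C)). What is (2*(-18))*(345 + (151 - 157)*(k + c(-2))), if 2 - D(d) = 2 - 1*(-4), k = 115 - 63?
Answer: 1404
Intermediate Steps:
k = 52
D(d) = -4 (D(d) = 2 - (2 - 1*(-4)) = 2 - (2 + 4) = 2 - 1*6 = 2 - 6 = -4)
c(C) = C*(-4 + C) (c(C) = C*(C - 4) = C*(-4 + C))
(2*(-18))*(345 + (151 - 157)*(k + c(-2))) = (2*(-18))*(345 + (151 - 157)*(52 - 2*(-4 - 2))) = -36*(345 - 6*(52 - 2*(-6))) = -36*(345 - 6*(52 + 12)) = -36*(345 - 6*64) = -36*(345 - 384) = -36*(-39) = 1404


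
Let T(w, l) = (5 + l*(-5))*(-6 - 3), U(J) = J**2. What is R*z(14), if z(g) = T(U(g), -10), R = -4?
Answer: 1980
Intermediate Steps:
T(w, l) = -45 + 45*l (T(w, l) = (5 - 5*l)*(-9) = -45 + 45*l)
z(g) = -495 (z(g) = -45 + 45*(-10) = -45 - 450 = -495)
R*z(14) = -4*(-495) = 1980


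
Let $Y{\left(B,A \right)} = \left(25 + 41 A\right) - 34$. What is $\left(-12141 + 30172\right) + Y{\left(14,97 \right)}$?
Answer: $21999$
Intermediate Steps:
$Y{\left(B,A \right)} = -9 + 41 A$
$\left(-12141 + 30172\right) + Y{\left(14,97 \right)} = \left(-12141 + 30172\right) + \left(-9 + 41 \cdot 97\right) = 18031 + \left(-9 + 3977\right) = 18031 + 3968 = 21999$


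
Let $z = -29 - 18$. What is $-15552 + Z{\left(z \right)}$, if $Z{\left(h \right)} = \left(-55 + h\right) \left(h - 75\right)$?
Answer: $-3108$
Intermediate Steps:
$z = -47$
$Z{\left(h \right)} = \left(-75 + h\right) \left(-55 + h\right)$ ($Z{\left(h \right)} = \left(-55 + h\right) \left(-75 + h\right) = \left(-75 + h\right) \left(-55 + h\right)$)
$-15552 + Z{\left(z \right)} = -15552 + \left(4125 + \left(-47\right)^{2} - -6110\right) = -15552 + \left(4125 + 2209 + 6110\right) = -15552 + 12444 = -3108$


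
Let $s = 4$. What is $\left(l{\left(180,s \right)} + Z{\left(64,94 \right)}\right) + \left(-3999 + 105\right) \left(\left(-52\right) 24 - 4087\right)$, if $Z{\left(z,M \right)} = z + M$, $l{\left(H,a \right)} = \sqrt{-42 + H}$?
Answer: $20774648 + \sqrt{138} \approx 2.0775 \cdot 10^{7}$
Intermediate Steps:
$Z{\left(z,M \right)} = M + z$
$\left(l{\left(180,s \right)} + Z{\left(64,94 \right)}\right) + \left(-3999 + 105\right) \left(\left(-52\right) 24 - 4087\right) = \left(\sqrt{-42 + 180} + \left(94 + 64\right)\right) + \left(-3999 + 105\right) \left(\left(-52\right) 24 - 4087\right) = \left(\sqrt{138} + 158\right) - 3894 \left(-1248 - 4087\right) = \left(158 + \sqrt{138}\right) - -20774490 = \left(158 + \sqrt{138}\right) + 20774490 = 20774648 + \sqrt{138}$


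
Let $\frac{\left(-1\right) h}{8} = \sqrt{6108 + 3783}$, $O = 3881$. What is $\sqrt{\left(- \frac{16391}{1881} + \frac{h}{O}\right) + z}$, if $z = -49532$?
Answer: $\frac{\sqrt{-293349011087020867 - 36617607576 \sqrt{1099}}}{2433387} \approx 222.58 i$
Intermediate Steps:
$h = - 24 \sqrt{1099}$ ($h = - 8 \sqrt{6108 + 3783} = - 8 \sqrt{9891} = - 8 \cdot 3 \sqrt{1099} = - 24 \sqrt{1099} \approx -795.63$)
$\sqrt{\left(- \frac{16391}{1881} + \frac{h}{O}\right) + z} = \sqrt{\left(- \frac{16391}{1881} + \frac{\left(-24\right) \sqrt{1099}}{3881}\right) - 49532} = \sqrt{\left(\left(-16391\right) \frac{1}{1881} + - 24 \sqrt{1099} \cdot \frac{1}{3881}\right) - 49532} = \sqrt{\left(- \frac{16391}{1881} - \frac{24 \sqrt{1099}}{3881}\right) - 49532} = \sqrt{- \frac{93186083}{1881} - \frac{24 \sqrt{1099}}{3881}}$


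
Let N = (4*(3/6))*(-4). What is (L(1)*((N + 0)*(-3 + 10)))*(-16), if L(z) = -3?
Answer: -2688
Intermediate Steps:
N = -8 (N = (4*(3*(⅙)))*(-4) = (4*(½))*(-4) = 2*(-4) = -8)
(L(1)*((N + 0)*(-3 + 10)))*(-16) = -3*(-8 + 0)*(-3 + 10)*(-16) = -(-24)*7*(-16) = -3*(-56)*(-16) = 168*(-16) = -2688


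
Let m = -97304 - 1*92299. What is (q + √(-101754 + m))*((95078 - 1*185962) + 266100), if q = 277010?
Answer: 48536584160 + 1576944*I*√3597 ≈ 4.8537e+10 + 9.4577e+7*I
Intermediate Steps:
m = -189603 (m = -97304 - 92299 = -189603)
(q + √(-101754 + m))*((95078 - 1*185962) + 266100) = (277010 + √(-101754 - 189603))*((95078 - 1*185962) + 266100) = (277010 + √(-291357))*((95078 - 185962) + 266100) = (277010 + 9*I*√3597)*(-90884 + 266100) = (277010 + 9*I*√3597)*175216 = 48536584160 + 1576944*I*√3597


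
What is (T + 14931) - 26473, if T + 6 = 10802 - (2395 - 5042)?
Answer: 1901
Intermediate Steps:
T = 13443 (T = -6 + (10802 - (2395 - 5042)) = -6 + (10802 - 1*(-2647)) = -6 + (10802 + 2647) = -6 + 13449 = 13443)
(T + 14931) - 26473 = (13443 + 14931) - 26473 = 28374 - 26473 = 1901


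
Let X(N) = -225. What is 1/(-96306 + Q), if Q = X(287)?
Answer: -1/96531 ≈ -1.0359e-5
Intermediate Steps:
Q = -225
1/(-96306 + Q) = 1/(-96306 - 225) = 1/(-96531) = -1/96531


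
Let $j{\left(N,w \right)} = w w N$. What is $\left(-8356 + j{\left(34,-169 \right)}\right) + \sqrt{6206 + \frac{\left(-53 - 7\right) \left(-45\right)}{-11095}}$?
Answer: $962718 + \frac{\sqrt{30556903706}}{2219} \approx 9.628 \cdot 10^{5}$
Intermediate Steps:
$j{\left(N,w \right)} = N w^{2}$ ($j{\left(N,w \right)} = w^{2} N = N w^{2}$)
$\left(-8356 + j{\left(34,-169 \right)}\right) + \sqrt{6206 + \frac{\left(-53 - 7\right) \left(-45\right)}{-11095}} = \left(-8356 + 34 \left(-169\right)^{2}\right) + \sqrt{6206 + \frac{\left(-53 - 7\right) \left(-45\right)}{-11095}} = \left(-8356 + 34 \cdot 28561\right) + \sqrt{6206 + \left(-60\right) \left(-45\right) \left(- \frac{1}{11095}\right)} = \left(-8356 + 971074\right) + \sqrt{6206 + 2700 \left(- \frac{1}{11095}\right)} = 962718 + \sqrt{6206 - \frac{540}{2219}} = 962718 + \sqrt{\frac{13770574}{2219}} = 962718 + \frac{\sqrt{30556903706}}{2219}$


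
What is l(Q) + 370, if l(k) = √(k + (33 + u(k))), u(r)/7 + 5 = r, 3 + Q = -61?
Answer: 370 + I*√514 ≈ 370.0 + 22.672*I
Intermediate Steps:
Q = -64 (Q = -3 - 61 = -64)
u(r) = -35 + 7*r
l(k) = √(-2 + 8*k) (l(k) = √(k + (33 + (-35 + 7*k))) = √(k + (-2 + 7*k)) = √(-2 + 8*k))
l(Q) + 370 = √(-2 + 8*(-64)) + 370 = √(-2 - 512) + 370 = √(-514) + 370 = I*√514 + 370 = 370 + I*√514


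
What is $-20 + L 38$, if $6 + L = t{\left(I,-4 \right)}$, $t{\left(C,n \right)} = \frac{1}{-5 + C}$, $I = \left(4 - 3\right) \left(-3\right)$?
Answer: $- \frac{1011}{4} \approx -252.75$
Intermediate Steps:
$I = -3$ ($I = 1 \left(-3\right) = -3$)
$L = - \frac{49}{8}$ ($L = -6 + \frac{1}{-5 - 3} = -6 + \frac{1}{-8} = -6 - \frac{1}{8} = - \frac{49}{8} \approx -6.125$)
$-20 + L 38 = -20 - \frac{931}{4} = - \frac{1011}{4}$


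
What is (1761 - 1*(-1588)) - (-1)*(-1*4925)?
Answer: -1576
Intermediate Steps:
(1761 - 1*(-1588)) - (-1)*(-1*4925) = (1761 + 1588) - (-1)*(-4925) = 3349 - 1*4925 = 3349 - 4925 = -1576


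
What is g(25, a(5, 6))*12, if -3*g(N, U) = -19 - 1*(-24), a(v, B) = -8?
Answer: -20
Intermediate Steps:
g(N, U) = -5/3 (g(N, U) = -(-19 - 1*(-24))/3 = -(-19 + 24)/3 = -1/3*5 = -5/3)
g(25, a(5, 6))*12 = -5/3*12 = -20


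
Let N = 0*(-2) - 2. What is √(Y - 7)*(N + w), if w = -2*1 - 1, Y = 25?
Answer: -15*√2 ≈ -21.213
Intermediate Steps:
N = -2 (N = 0 - 2 = -2)
w = -3 (w = -2 - 1 = -3)
√(Y - 7)*(N + w) = √(25 - 7)*(-2 - 3) = √18*(-5) = (3*√2)*(-5) = -15*√2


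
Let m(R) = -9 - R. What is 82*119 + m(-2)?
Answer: 9751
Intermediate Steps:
82*119 + m(-2) = 82*119 + (-9 - 1*(-2)) = 9758 + (-9 + 2) = 9758 - 7 = 9751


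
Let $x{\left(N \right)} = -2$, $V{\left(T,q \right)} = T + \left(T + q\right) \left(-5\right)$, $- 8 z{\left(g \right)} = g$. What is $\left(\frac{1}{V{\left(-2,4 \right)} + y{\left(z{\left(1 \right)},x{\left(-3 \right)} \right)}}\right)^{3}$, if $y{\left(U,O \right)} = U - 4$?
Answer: $- \frac{512}{2146689} \approx -0.00023851$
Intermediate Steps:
$z{\left(g \right)} = - \frac{g}{8}$
$V{\left(T,q \right)} = - 5 q - 4 T$ ($V{\left(T,q \right)} = T - \left(5 T + 5 q\right) = - 5 q - 4 T$)
$y{\left(U,O \right)} = -4 + U$
$\left(\frac{1}{V{\left(-2,4 \right)} + y{\left(z{\left(1 \right)},x{\left(-3 \right)} \right)}}\right)^{3} = \left(\frac{1}{\left(\left(-5\right) 4 - -8\right) - \frac{33}{8}}\right)^{3} = \left(\frac{1}{\left(-20 + 8\right) - \frac{33}{8}}\right)^{3} = \left(\frac{1}{-12 - \frac{33}{8}}\right)^{3} = \left(\frac{1}{- \frac{129}{8}}\right)^{3} = \left(- \frac{8}{129}\right)^{3} = - \frac{512}{2146689}$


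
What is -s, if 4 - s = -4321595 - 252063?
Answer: -4573662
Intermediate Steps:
s = 4573662 (s = 4 - (-4321595 - 252063) = 4 - 1*(-4573658) = 4 + 4573658 = 4573662)
-s = -1*4573662 = -4573662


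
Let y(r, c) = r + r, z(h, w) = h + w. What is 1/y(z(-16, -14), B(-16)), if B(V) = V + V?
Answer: -1/60 ≈ -0.016667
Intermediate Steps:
B(V) = 2*V
y(r, c) = 2*r
1/y(z(-16, -14), B(-16)) = 1/(2*(-16 - 14)) = 1/(2*(-30)) = 1/(-60) = -1/60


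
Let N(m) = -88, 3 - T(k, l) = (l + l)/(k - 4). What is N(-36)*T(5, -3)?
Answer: -792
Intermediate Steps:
T(k, l) = 3 - 2*l/(-4 + k) (T(k, l) = 3 - (l + l)/(k - 4) = 3 - 2*l/(-4 + k))
N(-36)*T(5, -3) = -88*(-12 - 2*(-3) + 3*5)/(-4 + 5) = -88*(-12 + 6 + 15)/1 = -88*9 = -792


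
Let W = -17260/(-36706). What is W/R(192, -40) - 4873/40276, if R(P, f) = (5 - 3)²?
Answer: -2538699/739185428 ≈ -0.0034345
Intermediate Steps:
W = 8630/18353 (W = -17260*(-1/36706) = 8630/18353 ≈ 0.47022)
R(P, f) = 4 (R(P, f) = 2² = 4)
W/R(192, -40) - 4873/40276 = (8630/18353)/4 - 4873/40276 = (8630/18353)*(¼) - 4873*1/40276 = 4315/36706 - 4873/40276 = -2538699/739185428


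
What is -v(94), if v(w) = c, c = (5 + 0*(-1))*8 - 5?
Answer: -35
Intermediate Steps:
c = 35 (c = (5 + 0)*8 - 5 = 5*8 - 5 = 40 - 5 = 35)
v(w) = 35
-v(94) = -1*35 = -35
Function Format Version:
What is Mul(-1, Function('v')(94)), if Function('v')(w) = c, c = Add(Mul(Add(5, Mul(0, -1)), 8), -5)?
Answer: -35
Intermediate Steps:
c = 35 (c = Add(Mul(Add(5, 0), 8), -5) = Add(Mul(5, 8), -5) = Add(40, -5) = 35)
Function('v')(w) = 35
Mul(-1, Function('v')(94)) = Mul(-1, 35) = -35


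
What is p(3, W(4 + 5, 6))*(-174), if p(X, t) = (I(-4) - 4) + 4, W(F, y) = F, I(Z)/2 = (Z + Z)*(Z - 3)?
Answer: -19488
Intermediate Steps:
I(Z) = 4*Z*(-3 + Z) (I(Z) = 2*((Z + Z)*(Z - 3)) = 2*((2*Z)*(-3 + Z)) = 2*(2*Z*(-3 + Z)) = 4*Z*(-3 + Z))
p(X, t) = 112 (p(X, t) = (4*(-4)*(-3 - 4) - 4) + 4 = (4*(-4)*(-7) - 4) + 4 = (112 - 4) + 4 = 108 + 4 = 112)
p(3, W(4 + 5, 6))*(-174) = 112*(-174) = -19488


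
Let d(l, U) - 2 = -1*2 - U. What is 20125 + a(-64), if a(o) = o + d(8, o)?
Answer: 20125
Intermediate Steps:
d(l, U) = -U (d(l, U) = 2 + (-1*2 - U) = 2 + (-2 - U) = -U)
a(o) = 0 (a(o) = o - o = 0)
20125 + a(-64) = 20125 + 0 = 20125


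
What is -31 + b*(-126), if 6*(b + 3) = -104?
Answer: 2531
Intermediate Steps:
b = -61/3 (b = -3 + (1/6)*(-104) = -3 - 52/3 = -61/3 ≈ -20.333)
-31 + b*(-126) = -31 - 61/3*(-126) = -31 + 2562 = 2531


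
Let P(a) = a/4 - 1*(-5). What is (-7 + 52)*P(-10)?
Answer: 225/2 ≈ 112.50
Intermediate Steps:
P(a) = 5 + a/4 (P(a) = a*(¼) + 5 = a/4 + 5 = 5 + a/4)
(-7 + 52)*P(-10) = (-7 + 52)*(5 + (¼)*(-10)) = 45*(5 - 5/2) = 45*(5/2) = 225/2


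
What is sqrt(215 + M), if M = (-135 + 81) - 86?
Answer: 5*sqrt(3) ≈ 8.6602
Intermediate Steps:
M = -140 (M = -54 - 86 = -140)
sqrt(215 + M) = sqrt(215 - 140) = sqrt(75) = 5*sqrt(3)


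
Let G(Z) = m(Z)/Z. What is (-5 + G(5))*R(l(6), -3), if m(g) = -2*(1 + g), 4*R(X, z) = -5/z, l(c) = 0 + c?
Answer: -37/12 ≈ -3.0833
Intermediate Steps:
l(c) = c
R(X, z) = -5/(4*z) (R(X, z) = (-5/z)/4 = -5/(4*z))
m(g) = -2 - 2*g
G(Z) = (-2 - 2*Z)/Z
(-5 + G(5))*R(l(6), -3) = (-5 + (-2 - 2/5))*(-5/4/(-3)) = (-5 + (-2 - 2*⅕))*(-5/4*(-⅓)) = (-5 + (-2 - ⅖))*(5/12) = (-5 - 12/5)*(5/12) = -37/5*5/12 = -37/12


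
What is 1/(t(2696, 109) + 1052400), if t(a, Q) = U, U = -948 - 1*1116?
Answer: 1/1050336 ≈ 9.5208e-7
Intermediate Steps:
U = -2064 (U = -948 - 1116 = -2064)
t(a, Q) = -2064
1/(t(2696, 109) + 1052400) = 1/(-2064 + 1052400) = 1/1050336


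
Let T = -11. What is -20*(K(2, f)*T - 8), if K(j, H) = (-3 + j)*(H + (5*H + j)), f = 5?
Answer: -6880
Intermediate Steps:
K(j, H) = (-3 + j)*(j + 6*H) (K(j, H) = (-3 + j)*(H + (j + 5*H)) = (-3 + j)*(j + 6*H))
-20*(K(2, f)*T - 8) = -20*((2² - 18*5 - 3*2 + 6*5*2)*(-11) - 8) = -20*((4 - 90 - 6 + 60)*(-11) - 8) = -20*(-32*(-11) - 8) = -20*(352 - 8) = -20*344 = -6880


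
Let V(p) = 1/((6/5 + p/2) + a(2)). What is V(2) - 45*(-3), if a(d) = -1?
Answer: 815/6 ≈ 135.83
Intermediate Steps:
V(p) = 1/(1/5 + p/2) (V(p) = 1/((6/5 + p/2) - 1) = 1/(1/5 + p/2))
V(2) - 45*(-3) = 10/(2 + 5*2) - 45*(-3) = 10/(2 + 10) + 135 = 10/12 + 135 = 10*(1/12) + 135 = 5/6 + 135 = 815/6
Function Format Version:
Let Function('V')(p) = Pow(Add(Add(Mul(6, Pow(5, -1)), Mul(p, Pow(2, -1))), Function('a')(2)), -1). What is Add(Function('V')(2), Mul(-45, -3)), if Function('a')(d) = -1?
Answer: Rational(815, 6) ≈ 135.83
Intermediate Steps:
Function('V')(p) = Pow(Add(Rational(1, 5), Mul(Rational(1, 2), p)), -1) (Function('V')(p) = Pow(Add(Add(Mul(6, Pow(5, -1)), Mul(p, Pow(2, -1))), -1), -1) = Pow(Add(Add(Mul(6, Rational(1, 5)), Mul(p, Rational(1, 2))), -1), -1) = Pow(Add(Add(Rational(6, 5), Mul(Rational(1, 2), p)), -1), -1) = Pow(Add(Rational(1, 5), Mul(Rational(1, 2), p)), -1))
Add(Function('V')(2), Mul(-45, -3)) = Add(Mul(10, Pow(Add(2, Mul(5, 2)), -1)), Mul(-45, -3)) = Add(Mul(10, Pow(Add(2, 10), -1)), 135) = Add(Mul(10, Pow(12, -1)), 135) = Add(Mul(10, Rational(1, 12)), 135) = Add(Rational(5, 6), 135) = Rational(815, 6)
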